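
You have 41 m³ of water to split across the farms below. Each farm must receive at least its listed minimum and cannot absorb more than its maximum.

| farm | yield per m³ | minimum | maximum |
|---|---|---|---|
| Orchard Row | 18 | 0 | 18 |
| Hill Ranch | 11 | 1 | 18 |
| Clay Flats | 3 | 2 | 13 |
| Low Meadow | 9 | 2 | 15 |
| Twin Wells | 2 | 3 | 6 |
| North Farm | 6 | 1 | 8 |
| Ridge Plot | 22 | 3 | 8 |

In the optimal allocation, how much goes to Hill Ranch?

Meeting every minimum uses 0+1+2+2+3+1+3 = 12 m³, leaving 29.
Rank by yield per m³: Ridge Plot 22 > Orchard Row 18 > Hill Ranch 11 > Low Meadow 9 > North Farm 6 > Clay Flats 3 > Twin Wells 2.
Give Ridge Plot 5 more to hit its cap of 8 — 24 left.
Orchard Row takes 18 more to reach its cap of 18 — 6 left.
Hill Ranch: +6 (room for 17) → 7. Pool exhausted.

7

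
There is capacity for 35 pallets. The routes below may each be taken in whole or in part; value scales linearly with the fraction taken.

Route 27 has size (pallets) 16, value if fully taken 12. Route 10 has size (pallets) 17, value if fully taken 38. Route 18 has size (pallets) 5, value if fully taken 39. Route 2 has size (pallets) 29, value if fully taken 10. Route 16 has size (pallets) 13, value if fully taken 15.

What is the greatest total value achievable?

Rank by value-to-size ratio: Route 18 39/5≈7.8, Route 10 38/17≈2.24, Route 16 15/13≈1.15, Route 27 12/16≈0.75, Route 2 10/29≈0.345.
All 5 pallets of Route 18 fit (value 39) → 30 remain.
Route 10: take in full, 17 pallets for value 38 → 13 left.
Take all of Route 16 (13 pallets, value 15) → 0 pallets left.
Total value = 92.

92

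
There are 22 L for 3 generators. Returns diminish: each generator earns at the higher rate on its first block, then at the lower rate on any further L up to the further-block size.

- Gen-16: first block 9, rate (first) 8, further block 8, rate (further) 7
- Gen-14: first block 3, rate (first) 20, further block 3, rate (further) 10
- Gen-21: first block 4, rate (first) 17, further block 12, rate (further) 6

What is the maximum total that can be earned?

251

Treat each block as its own option and order by rate: Gen-14/tier1 20 > Gen-21/tier1 17 > Gen-14/tier2 10 > Gen-16/tier1 8 > Gen-16/tier2 7 > Gen-21/tier2 6.
Fill Gen-14 tier1 block (3 at 20) — 19 left.
Gen-21 tier1 at 17: fill all 4 — 15 left.
Fill Gen-14 tier2 block (3 at 10) — 12 left.
Gen-16 tier1 at 8: fill all 9 — 3 left.
Gen-16 tier2 at 7: only 3 left, fill 3.
Total = 20×3 + 17×4 + 10×3 + 8×9 + 7×3 = 251.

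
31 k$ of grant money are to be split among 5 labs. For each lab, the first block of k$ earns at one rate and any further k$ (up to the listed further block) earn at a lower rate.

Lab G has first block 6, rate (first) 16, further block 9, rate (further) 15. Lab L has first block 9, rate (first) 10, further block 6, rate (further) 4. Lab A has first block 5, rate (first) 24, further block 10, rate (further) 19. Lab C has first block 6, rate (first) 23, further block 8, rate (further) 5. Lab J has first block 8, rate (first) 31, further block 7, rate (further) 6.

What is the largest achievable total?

Treat each block as its own option and order by rate: Lab J/tier1 31 > Lab A/tier1 24 > Lab C/tier1 23 > Lab A/tier2 19 > Lab G/tier1 16 > Lab G/tier2 15 > Lab L/tier1 10 > Lab J/tier2 6 > Lab C/tier2 5 > Lab L/tier2 4.
Lab J/tier1 (31): +8 → 23 left.
Fill Lab A tier1 block (5 at 24) → 18 left.
Fill Lab C tier1 block (6 at 23) → 12 left.
Lab A tier2 at 19: fill all 10 → 2 left.
Lab G tier1 at 16: only 2 left, fill 2.
Total = 31×8 + 24×5 + 23×6 + 19×10 + 16×2 = 728.

728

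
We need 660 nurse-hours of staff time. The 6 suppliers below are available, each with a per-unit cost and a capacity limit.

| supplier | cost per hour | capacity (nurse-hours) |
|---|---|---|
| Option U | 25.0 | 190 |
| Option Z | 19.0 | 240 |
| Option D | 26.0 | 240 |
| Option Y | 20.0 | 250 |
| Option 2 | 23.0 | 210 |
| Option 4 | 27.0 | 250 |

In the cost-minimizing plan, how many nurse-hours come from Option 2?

170

Use suppliers in increasing cost order.
Option Z (19.0): use full 240 ; 420 nurse-hours to go.
Option Y (20.0): use full 250 ; 170 nurse-hours to go.
Take 170 from Option 2 at 23.0 to finish.
Option U, Option D, Option 4: unused.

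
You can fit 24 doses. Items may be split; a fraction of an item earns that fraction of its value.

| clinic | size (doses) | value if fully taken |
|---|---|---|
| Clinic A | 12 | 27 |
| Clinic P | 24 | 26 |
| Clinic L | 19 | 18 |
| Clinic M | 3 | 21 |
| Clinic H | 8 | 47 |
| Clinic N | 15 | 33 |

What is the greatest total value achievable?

97.2

Sort by value density: Clinic M 21/3≈7, Clinic H 47/8≈5.88, Clinic A 27/12≈2.25, Clinic N 33/15≈2.2, Clinic P 26/24≈1.08, Clinic L 18/19≈0.947.
Clinic M: take in full, 3 doses for value 21 → 21 left.
Take all of Clinic H (8 doses, value 47) → 13 doses left.
Take all of Clinic A (12 doses, value 27) → 1 doses left.
Fill the last 1 doses with part of Clinic N: 1/15 of it earns 2.2.
Total value = 97.2.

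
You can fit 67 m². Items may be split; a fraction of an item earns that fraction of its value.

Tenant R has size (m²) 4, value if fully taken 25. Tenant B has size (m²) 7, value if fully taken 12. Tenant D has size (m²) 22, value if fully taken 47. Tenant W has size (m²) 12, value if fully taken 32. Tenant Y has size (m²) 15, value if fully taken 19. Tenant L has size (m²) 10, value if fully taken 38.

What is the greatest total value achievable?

169.2

Best value per unit of size first: Tenant R 25/4≈6.25, Tenant L 38/10≈3.8, Tenant W 32/12≈2.67, Tenant D 47/22≈2.14, Tenant B 12/7≈1.71, Tenant Y 19/15≈1.27.
All 4 m² of Tenant R fit (value 25) ; 63 remain.
All 10 m² of Tenant L fit (value 38) ; 53 remain.
Take all of Tenant W (12 m², value 32) ; 41 m² left.
Tenant D: take in full, 22 m² for value 47 ; 19 left.
Tenant B: take in full, 7 m² for value 12 ; 12 left.
12 m² left: a 12/15 share of Tenant Y gives 19×12/15 = 15.2.
Total value = 169.2.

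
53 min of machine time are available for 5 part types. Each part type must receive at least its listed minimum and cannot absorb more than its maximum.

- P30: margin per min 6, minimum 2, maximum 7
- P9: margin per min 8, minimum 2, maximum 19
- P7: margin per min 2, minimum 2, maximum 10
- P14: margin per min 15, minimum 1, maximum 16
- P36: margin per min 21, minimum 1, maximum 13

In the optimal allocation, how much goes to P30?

Meeting every minimum uses 2+2+2+1+1 = 8 min, leaving 45.
Order the part types by margin per min: P36 21 > P14 15 > P9 8 > P30 6 > P7 2.
Give P36 12 more to hit its cap of 13 ; 33 left.
P14: +15 to 16 (cap) ; 18 left.
Give P9 17 more to hit its cap of 19 ; 1 left.
P30: +1 (room for 5) → 3. Pool exhausted.

3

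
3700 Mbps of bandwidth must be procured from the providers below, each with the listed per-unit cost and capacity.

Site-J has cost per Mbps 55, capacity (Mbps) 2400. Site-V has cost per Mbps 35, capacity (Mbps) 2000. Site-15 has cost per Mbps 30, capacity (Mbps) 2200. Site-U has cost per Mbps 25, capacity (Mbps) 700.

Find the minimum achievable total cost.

111500

Use providers in increasing cost order.
Site-U (25): use full 700 → 3000 Mbps to go.
Site-15 (30): use full 2200 → 800 Mbps to go.
Site-V at 35: take 800 of its 2000 → requirement met.
Site-J: unused.
Cost = 700×25 + 2200×30 + 800×35 = 111500.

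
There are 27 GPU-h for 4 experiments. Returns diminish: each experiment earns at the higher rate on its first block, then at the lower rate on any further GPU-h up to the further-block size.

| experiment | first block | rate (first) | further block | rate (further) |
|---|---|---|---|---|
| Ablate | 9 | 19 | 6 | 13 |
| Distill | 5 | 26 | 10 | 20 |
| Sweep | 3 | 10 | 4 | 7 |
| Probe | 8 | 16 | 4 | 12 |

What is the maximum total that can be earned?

549

Rank every tier by rate: Distill/tier1 26 > Distill/tier2 20 > Ablate/tier1 19 > Probe/tier1 16 > Ablate/tier2 13 > Probe/tier2 12 > Sweep/tier1 10 > Sweep/tier2 7.
Fill Distill tier1 block (5 at 26) — 22 left.
Distill tier2 at 20: fill all 10 — 12 left.
Ablate/tier1 (19): +9 — 3 left.
3 remain; put them into Probe tier1 at 16.
Total = 26×5 + 20×10 + 19×9 + 16×3 = 549.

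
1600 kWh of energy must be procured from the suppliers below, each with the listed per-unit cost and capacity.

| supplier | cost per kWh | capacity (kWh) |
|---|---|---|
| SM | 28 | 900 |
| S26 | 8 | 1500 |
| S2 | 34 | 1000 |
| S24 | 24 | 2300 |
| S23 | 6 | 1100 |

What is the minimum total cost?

10600

Cheapest first:
S23 (6): use full 1100 ; 500 kWh to go.
S26 (8): take the remaining 500 ; done.
S24, SM, S2: unused.
Cost = 1100×6 + 500×8 = 10600.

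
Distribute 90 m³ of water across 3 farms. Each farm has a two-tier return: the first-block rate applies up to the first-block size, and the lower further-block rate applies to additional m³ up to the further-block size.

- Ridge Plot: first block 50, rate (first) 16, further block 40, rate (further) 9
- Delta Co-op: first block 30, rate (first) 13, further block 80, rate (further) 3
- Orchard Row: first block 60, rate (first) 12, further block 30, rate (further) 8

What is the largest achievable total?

1310

Order all 6 blocks by rate: Ridge Plot/T1 16 > Delta Co-op/T1 13 > Orchard Row/T1 12 > Ridge Plot/T2 9 > Orchard Row/T2 8 > Delta Co-op/T2 3.
Ridge Plot T1 at 16: fill all 50 ; 40 left.
Fill Delta Co-op T1 block (30 at 13) ; 10 left.
10 remain; put them into Orchard Row T1 at 12.
Total = 16×50 + 13×30 + 12×10 = 1310.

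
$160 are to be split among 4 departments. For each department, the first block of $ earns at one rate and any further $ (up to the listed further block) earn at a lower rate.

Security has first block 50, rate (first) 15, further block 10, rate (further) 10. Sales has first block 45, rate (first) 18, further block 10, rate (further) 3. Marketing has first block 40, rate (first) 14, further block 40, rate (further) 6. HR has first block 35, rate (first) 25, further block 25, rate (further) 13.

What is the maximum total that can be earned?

2855

Treat each block as its own option and order by rate: HR/tier1 25 > Sales/tier1 18 > Security/tier1 15 > Marketing/tier1 14 > HR/tier2 13 > Security/tier2 10 > Marketing/tier2 6 > Sales/tier2 3.
HR/tier1 (25): +35 ; 125 left.
Sales tier1 at 18: fill all 45 ; 80 left.
Fill Security tier1 block (50 at 15) ; 30 left.
Marketing tier1 at 14: only 30 left, fill 30.
Total = 25×35 + 18×45 + 15×50 + 14×30 = 2855.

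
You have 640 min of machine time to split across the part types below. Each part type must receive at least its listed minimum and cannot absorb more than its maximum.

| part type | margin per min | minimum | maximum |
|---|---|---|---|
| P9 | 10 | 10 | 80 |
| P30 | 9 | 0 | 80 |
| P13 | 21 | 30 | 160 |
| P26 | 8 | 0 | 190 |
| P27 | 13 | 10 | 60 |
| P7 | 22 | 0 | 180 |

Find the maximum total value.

10260

Meeting every minimum uses 10+0+30+0+10+0 = 50 min, leaving 590.
Order the part types by margin per min: P7 22 > P13 21 > P27 13 > P9 10 > P30 9 > P26 8.
P7 takes 180 more to reach its cap of 180 → 410 left.
P13 takes 130 more to reach its cap of 160 → 280 left.
P27 takes 50 more to reach its cap of 60 → 230 left.
Give P9 70 more to hit its cap of 80 → 160 left.
P30 takes 80 more to reach its cap of 80 → 80 left.
Only 80 left; P26 takes them to reach 80.
Total = 10×80 + 9×80 + 21×160 + 8×80 + 13×60 + 22×180 = 10260.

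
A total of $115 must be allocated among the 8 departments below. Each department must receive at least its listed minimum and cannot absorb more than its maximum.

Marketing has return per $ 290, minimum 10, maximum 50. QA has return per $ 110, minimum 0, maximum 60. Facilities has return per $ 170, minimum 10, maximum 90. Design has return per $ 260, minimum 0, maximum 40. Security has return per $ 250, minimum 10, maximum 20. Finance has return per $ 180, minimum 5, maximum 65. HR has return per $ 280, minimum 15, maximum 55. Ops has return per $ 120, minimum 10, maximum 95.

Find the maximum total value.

Meeting every minimum uses 10+0+10+0+10+5+15+10 = 60 $, leaving 55.
Rank by return per $: Marketing 290 > HR 280 > Design 260 > Security 250 > Finance 180 > Facilities 170 > Ops 120 > QA 110.
Marketing: +40 to 50 (cap) → 15 left.
HR has room for 40 more but only 15 remain, so it gets 30.
Total = 290×50 + 170×10 + 250×10 + 180×5 + 280×30 + 120×10 = 29200.

29200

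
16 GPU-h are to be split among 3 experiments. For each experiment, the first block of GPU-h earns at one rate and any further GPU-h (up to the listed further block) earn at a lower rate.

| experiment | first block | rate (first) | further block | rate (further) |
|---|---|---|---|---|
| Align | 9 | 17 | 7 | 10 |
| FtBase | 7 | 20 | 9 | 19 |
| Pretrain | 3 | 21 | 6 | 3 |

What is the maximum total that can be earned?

317

Treat each block as its own option and order by rate: Pretrain/first 21 > FtBase/first 20 > FtBase/second 19 > Align/first 17 > Align/second 10 > Pretrain/second 3.
Pretrain/first (21): +3 ; 13 left.
FtBase/first (20): +7 ; 6 left.
FtBase/second: +6 of 9 at 19; pool empty.
Total = 21×3 + 20×7 + 19×6 = 317.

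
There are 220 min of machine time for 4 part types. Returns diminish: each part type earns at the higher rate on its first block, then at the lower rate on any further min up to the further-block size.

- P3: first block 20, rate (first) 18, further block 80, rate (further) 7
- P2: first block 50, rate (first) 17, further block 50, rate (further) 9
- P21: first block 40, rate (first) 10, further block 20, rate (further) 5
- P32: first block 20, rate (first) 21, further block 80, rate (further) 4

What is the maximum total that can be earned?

2760

Rank every tier by rate: P32/first 21 > P3/first 18 > P2/first 17 > P21/first 10 > P2/second 9 > P3/second 7 > P21/second 5 > P32/second 4.
P32 first at 21: fill all 20 — 200 left.
P3 first at 18: fill all 20 — 180 left.
P2 first at 17: fill all 50 — 130 left.
Fill P21 first block (40 at 10) — 90 left.
Fill P2 second block (50 at 9) — 40 left.
P3 second at 7: only 40 left, fill 40.
Total = 21×20 + 18×20 + 17×50 + 10×40 + 9×50 + 7×40 = 2760.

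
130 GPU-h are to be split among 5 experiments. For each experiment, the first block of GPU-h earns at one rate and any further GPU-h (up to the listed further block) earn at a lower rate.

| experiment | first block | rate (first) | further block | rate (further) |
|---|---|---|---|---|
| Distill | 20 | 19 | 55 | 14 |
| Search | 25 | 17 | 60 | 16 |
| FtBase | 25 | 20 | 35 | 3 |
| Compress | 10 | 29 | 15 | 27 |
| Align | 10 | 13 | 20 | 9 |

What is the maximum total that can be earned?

2560

Rank every tier by rate: Compress/first 29 > Compress/second 27 > FtBase/first 20 > Distill/first 19 > Search/first 17 > Search/second 16 > Distill/second 14 > Align/first 13 > Align/second 9 > FtBase/second 3.
Fill Compress first block (10 at 29) ; 120 left.
Compress/second (27): +15 ; 105 left.
Fill FtBase first block (25 at 20) ; 80 left.
Distill first at 19: fill all 20 ; 60 left.
Search/first (17): +25 ; 35 left.
Search second at 16: only 35 left, fill 35.
Total = 29×10 + 27×15 + 20×25 + 19×20 + 17×25 + 16×35 = 2560.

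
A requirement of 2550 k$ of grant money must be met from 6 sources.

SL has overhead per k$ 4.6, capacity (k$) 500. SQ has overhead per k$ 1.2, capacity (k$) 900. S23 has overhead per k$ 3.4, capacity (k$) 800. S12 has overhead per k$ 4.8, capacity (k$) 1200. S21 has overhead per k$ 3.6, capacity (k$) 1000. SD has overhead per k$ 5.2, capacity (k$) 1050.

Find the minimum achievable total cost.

6860

Use sources in increasing cost order.
SQ (1.2): use full 900 → 1650 k$ to go.
Take 800 from S23 at 3.4 → need 850 more.
S21 (3.6): take the remaining 850 → done.
SL, S12, SD: unused.
Cost = 900×1.2 + 800×3.4 + 850×3.6 = 6860.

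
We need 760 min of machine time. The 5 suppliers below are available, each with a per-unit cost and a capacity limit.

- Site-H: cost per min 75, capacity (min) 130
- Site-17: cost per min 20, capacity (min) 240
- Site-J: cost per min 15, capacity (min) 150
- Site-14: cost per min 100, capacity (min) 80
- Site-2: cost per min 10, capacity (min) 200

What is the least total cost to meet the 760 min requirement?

22800

Use suppliers in increasing cost order.
Take 200 from Site-2 at 10 ; need 560 more.
Take 150 from Site-J at 15 ; need 410 more.
Take 240 from Site-17 at 20 ; need 170 more.
Take 130 from Site-H at 75 ; need 40 more.
Take 40 from Site-14 at 100 to finish.
Cost = 200×10 + 150×15 + 240×20 + 130×75 + 40×100 = 22800.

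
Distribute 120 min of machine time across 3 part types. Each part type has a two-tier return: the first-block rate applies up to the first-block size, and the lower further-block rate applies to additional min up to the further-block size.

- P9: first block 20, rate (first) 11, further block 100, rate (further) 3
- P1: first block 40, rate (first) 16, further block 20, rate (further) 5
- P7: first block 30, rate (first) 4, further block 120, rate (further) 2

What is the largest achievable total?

Order all 6 blocks by rate: P1/T1 16 > P9/T1 11 > P1/T2 5 > P7/T1 4 > P9/T2 3 > P7/T2 2.
P1 T1 at 16: fill all 40 — 80 left.
P9/T1 (11): +20 — 60 left.
P1 T2 at 5: fill all 20 — 40 left.
P7 T1 at 4: fill all 30 — 10 left.
P9 T2 at 3: only 10 left, fill 10.
Total = 16×40 + 11×20 + 5×20 + 4×30 + 3×10 = 1110.

1110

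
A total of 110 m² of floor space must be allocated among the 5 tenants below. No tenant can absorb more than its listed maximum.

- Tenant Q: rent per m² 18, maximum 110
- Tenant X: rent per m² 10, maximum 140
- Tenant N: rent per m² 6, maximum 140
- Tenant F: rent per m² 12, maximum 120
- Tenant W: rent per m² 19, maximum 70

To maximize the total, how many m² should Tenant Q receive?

40

Order the tenants by rent per m²: Tenant W 19 > Tenant Q 18 > Tenant F 12 > Tenant X 10 > Tenant N 6.
Tenant W takes 70 to reach its cap of 70 ; 40 left.
Only 40 left; Tenant Q takes them to reach 40.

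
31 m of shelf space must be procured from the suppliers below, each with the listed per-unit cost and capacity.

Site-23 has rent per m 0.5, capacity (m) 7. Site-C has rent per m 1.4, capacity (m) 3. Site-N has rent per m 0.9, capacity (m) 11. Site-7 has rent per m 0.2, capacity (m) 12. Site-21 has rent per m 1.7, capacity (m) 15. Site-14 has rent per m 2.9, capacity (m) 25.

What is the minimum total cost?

Cheapest first:
Take 12 from Site-7 at 0.2 ; need 19 more.
Site-23 (0.5): use full 7 ; 12 m to go.
Take 11 from Site-N at 0.9 ; need 1 more.
Site-C (1.4): take the remaining 1 ; done.
Site-21, Site-14: unused.
Cost = 12×0.2 + 7×0.5 + 11×0.9 + 1×1.4 = 17.2.

17.2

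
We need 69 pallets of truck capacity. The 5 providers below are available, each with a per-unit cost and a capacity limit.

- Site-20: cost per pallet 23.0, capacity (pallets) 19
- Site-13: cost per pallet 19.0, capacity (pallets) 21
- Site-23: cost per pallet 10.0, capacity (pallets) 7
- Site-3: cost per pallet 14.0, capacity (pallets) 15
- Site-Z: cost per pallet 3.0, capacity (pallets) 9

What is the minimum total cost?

1097

Fill from the cheapest provider first.
Take 9 from Site-Z at 3.0 ; need 60 more.
Site-23 at 10.0: take all 7 pallets ; 53 still needed.
Site-3 at 14.0: take all 15 pallets ; 38 still needed.
Site-13 (19.0): use full 21 ; 17 pallets to go.
Take 17 from Site-20 at 23.0 to finish.
Cost = 9×3.0 + 7×10.0 + 15×14.0 + 21×19.0 + 17×23.0 = 1097.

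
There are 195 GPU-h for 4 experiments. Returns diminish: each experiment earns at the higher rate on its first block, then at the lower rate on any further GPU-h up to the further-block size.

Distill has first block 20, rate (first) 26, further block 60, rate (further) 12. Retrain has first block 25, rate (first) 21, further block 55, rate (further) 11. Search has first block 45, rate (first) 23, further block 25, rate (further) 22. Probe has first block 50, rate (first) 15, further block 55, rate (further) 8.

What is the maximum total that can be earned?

3740

Order all 8 blocks by rate: Distill/first 26 > Search/first 23 > Search/second 22 > Retrain/first 21 > Probe/first 15 > Distill/second 12 > Retrain/second 11 > Probe/second 8.
Distill first at 26: fill all 20 ; 175 left.
Search first at 23: fill all 45 ; 130 left.
Search/second (22): +25 ; 105 left.
Fill Retrain first block (25 at 21) ; 80 left.
Probe/first (15): +50 ; 30 left.
Distill second at 12: only 30 left, fill 30.
Total = 26×20 + 23×45 + 22×25 + 21×25 + 15×50 + 12×30 = 3740.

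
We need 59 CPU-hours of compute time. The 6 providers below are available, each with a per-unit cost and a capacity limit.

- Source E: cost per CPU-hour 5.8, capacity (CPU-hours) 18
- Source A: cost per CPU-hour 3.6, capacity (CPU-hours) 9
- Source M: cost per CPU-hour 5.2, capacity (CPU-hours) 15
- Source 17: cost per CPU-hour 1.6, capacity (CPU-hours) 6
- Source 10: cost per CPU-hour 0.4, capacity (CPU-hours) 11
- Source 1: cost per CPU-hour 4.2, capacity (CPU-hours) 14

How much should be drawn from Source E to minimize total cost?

Fill from the cheapest provider first.
Source 10 (0.4): use full 11 ; 48 CPU-hours to go.
Source 17 (1.6): use full 6 ; 42 CPU-hours to go.
Take 9 from Source A at 3.6 ; need 33 more.
Take 14 from Source 1 at 4.2 ; need 19 more.
Source M at 5.2: take all 15 CPU-hours ; 4 still needed.
Source E at 5.8: take 4 of its 18 ; requirement met.

4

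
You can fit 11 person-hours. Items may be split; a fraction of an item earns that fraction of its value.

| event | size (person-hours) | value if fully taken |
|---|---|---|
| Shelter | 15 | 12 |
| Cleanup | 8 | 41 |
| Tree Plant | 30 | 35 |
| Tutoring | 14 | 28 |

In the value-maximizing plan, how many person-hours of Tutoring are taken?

Best value per unit of size first: Cleanup 41/8≈5.12, Tutoring 28/14≈2, Tree Plant 35/30≈1.17, Shelter 12/15≈0.8.
Cleanup: take in full, 8 person-hours for value 41 — 3 left.
Fill the last 3 person-hours with part of Tutoring: 3/14 of it earns 6.

3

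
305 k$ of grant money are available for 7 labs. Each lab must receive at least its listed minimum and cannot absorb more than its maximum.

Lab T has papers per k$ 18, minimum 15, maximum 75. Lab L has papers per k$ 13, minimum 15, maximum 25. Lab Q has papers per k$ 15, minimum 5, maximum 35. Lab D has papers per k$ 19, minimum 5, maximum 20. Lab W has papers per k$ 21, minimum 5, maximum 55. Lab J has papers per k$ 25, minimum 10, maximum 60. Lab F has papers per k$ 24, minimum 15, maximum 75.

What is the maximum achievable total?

Meeting every minimum uses 15+15+5+5+5+10+15 = 70 k$, leaving 235.
Order the labs by papers per k$: Lab J 25 > Lab F 24 > Lab W 21 > Lab D 19 > Lab T 18 > Lab Q 15 > Lab L 13.
Lab J: +50 to 60 (cap) — 185 left.
Lab F takes 60 more to reach its cap of 75 — 125 left.
Give Lab W 50 more to hit its cap of 55 — 75 left.
Lab D takes 15 more to reach its cap of 20 — 60 left.
Give Lab T 60 more to hit its cap of 75 — 0 left.
Total = 18×75 + 13×15 + 15×5 + 19×20 + 21×55 + 25×60 + 24×75 = 6455.

6455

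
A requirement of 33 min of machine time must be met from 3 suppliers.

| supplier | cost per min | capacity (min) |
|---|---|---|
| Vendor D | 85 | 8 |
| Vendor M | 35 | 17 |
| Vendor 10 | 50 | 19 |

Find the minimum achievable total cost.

Cheapest first:
Vendor M at 35: take all 17 min — 16 still needed.
Vendor 10 (50): take the remaining 16 — done.
Vendor D: unused.
Cost = 17×35 + 16×50 = 1395.

1395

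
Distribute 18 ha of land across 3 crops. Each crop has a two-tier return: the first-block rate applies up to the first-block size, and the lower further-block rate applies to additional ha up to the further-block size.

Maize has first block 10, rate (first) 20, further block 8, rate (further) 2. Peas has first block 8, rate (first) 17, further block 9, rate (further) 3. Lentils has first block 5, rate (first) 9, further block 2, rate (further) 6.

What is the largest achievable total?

Treat each block as its own option and order by rate: Maize/tier1 20 > Peas/tier1 17 > Lentils/tier1 9 > Lentils/tier2 6 > Peas/tier2 3 > Maize/tier2 2.
Maize tier1 at 20: fill all 10 ; 8 left.
Peas/tier1 (17): +8 ; 0 left.
Total = 20×10 + 17×8 = 336.

336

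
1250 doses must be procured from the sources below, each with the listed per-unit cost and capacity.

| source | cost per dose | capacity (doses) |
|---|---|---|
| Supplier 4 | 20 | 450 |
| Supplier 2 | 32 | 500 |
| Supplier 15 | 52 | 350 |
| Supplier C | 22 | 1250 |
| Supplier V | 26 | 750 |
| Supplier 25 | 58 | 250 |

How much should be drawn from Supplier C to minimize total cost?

Cheapest first:
Supplier 4 at 20: take all 450 doses — 800 still needed.
Supplier C (22): take the remaining 800 — done.
Supplier V, Supplier 2, Supplier 15, Supplier 25: unused.

800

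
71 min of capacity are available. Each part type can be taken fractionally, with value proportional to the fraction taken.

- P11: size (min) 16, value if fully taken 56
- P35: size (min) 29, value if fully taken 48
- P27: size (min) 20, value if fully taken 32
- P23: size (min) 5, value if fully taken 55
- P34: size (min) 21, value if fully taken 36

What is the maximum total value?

Best value per unit of size first: P23 55/5≈11, P11 56/16≈3.5, P34 36/21≈1.71, P35 48/29≈1.66, P27 32/20≈1.6.
Take all of P23 (5 min, value 55) ; 66 min left.
Take all of P11 (16 min, value 56) ; 50 min left.
Take all of P34 (21 min, value 36) ; 29 min left.
Take all of P35 (29 min, value 48) ; 0 min left.
Total value = 195.

195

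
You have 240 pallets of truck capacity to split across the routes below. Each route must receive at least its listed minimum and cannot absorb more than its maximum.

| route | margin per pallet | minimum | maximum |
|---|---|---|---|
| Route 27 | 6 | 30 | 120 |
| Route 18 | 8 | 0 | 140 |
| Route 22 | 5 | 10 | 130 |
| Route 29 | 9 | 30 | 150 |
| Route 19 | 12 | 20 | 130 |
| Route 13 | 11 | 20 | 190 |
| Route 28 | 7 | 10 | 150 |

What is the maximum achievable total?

Meeting every minimum uses 30+0+10+30+20+20+10 = 120 pallets, leaving 120.
Highest margin per pallet first: Route 19 12 > Route 13 11 > Route 29 9 > Route 18 8 > Route 28 7 > Route 27 6 > Route 22 5.
Route 19: +110 to 130 (cap) — 10 left.
Route 13: +10 (room for 170) → 30. Pool exhausted.
Total = 6×30 + 5×10 + 9×30 + 12×130 + 11×30 + 7×10 = 2460.

2460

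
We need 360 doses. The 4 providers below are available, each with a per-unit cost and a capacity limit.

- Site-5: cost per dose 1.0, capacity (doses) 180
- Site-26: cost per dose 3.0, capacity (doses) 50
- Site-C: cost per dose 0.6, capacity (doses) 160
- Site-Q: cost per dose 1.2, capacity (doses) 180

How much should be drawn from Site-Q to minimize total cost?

20

Fill from the cheapest provider first.
Take 160 from Site-C at 0.6 → need 200 more.
Take 180 from Site-5 at 1.0 → need 20 more.
Site-Q (1.2): take the remaining 20 → done.
Site-26: unused.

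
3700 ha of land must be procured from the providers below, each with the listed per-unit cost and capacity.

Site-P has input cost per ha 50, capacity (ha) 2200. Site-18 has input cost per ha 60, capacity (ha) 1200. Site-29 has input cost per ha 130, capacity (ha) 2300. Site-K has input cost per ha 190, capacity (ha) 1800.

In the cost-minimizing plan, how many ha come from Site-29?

Use providers in increasing cost order.
Take 2200 from Site-P at 50 → need 1500 more.
Site-18 at 60: take all 1200 ha → 300 still needed.
Take 300 from Site-29 at 130 to finish.
Site-K: unused.

300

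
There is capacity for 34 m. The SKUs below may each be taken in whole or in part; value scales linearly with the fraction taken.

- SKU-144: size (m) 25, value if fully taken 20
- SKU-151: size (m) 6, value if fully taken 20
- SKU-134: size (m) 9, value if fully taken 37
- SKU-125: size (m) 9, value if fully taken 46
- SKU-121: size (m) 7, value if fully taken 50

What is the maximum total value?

Sort by value density: SKU-121 50/7≈7.14, SKU-125 46/9≈5.11, SKU-134 37/9≈4.11, SKU-151 20/6≈3.33, SKU-144 20/25≈0.8.
All 7 m of SKU-121 fit (value 50) → 27 remain.
All 9 m of SKU-125 fit (value 46) → 18 remain.
All 9 m of SKU-134 fit (value 37) → 9 remain.
SKU-151: take in full, 6 m for value 20 → 3 left.
Fill the last 3 m with part of SKU-144: 3/25 of it earns 2.4.
Total value = 155.4.

155.4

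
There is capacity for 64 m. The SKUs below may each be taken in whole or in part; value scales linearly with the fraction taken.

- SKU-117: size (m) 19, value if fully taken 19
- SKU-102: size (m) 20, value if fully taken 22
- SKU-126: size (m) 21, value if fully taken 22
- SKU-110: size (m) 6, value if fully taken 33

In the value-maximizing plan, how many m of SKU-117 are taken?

17

Rank by value-to-size ratio: SKU-110 33/6≈5.5, SKU-102 22/20≈1.1, SKU-126 22/21≈1.05, SKU-117 19/19≈1.
All 6 m of SKU-110 fit (value 33) → 58 remain.
All 20 m of SKU-102 fit (value 22) → 38 remain.
SKU-126: take in full, 21 m for value 22 → 17 left.
17 m left: a 17/19 share of SKU-117 gives 19×17/19 = 17.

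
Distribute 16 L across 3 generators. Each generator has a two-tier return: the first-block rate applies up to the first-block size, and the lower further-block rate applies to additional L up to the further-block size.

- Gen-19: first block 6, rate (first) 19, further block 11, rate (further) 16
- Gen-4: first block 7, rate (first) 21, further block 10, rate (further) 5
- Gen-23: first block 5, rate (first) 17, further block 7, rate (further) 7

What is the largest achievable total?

Order all 6 blocks by rate: Gen-4/tier1 21 > Gen-19/tier1 19 > Gen-23/tier1 17 > Gen-19/tier2 16 > Gen-23/tier2 7 > Gen-4/tier2 5.
Gen-4 tier1 at 21: fill all 7 → 9 left.
Gen-19 tier1 at 19: fill all 6 → 3 left.
Gen-23 tier1 at 17: only 3 left, fill 3.
Total = 21×7 + 19×6 + 17×3 = 312.

312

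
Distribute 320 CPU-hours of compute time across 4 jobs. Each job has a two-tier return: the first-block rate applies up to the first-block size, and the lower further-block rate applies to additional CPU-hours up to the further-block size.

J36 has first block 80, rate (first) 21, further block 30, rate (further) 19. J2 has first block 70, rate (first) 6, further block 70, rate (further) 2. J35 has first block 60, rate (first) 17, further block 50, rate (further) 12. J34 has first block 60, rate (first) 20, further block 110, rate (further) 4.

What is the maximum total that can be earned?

5310

Treat each block as its own option and order by rate: J36/T1 21 > J34/T1 20 > J36/T2 19 > J35/T1 17 > J35/T2 12 > J2/T1 6 > J34/T2 4 > J2/T2 2.
J36/T1 (21): +80 ; 240 left.
J34/T1 (20): +60 ; 180 left.
Fill J36 T2 block (30 at 19) ; 150 left.
J35/T1 (17): +60 ; 90 left.
J35/T2 (12): +50 ; 40 left.
40 remain; put them into J2 T1 at 6.
Total = 21×80 + 20×60 + 19×30 + 17×60 + 12×50 + 6×40 = 5310.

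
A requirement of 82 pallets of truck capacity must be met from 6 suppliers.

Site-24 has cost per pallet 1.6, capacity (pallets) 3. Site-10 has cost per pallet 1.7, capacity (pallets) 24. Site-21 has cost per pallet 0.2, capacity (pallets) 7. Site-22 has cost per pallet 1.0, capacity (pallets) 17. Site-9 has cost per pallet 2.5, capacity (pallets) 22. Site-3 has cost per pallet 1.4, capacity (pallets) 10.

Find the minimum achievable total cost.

130.5

Fill from the cheapest supplier first.
Site-21 (0.2): use full 7 → 75 pallets to go.
Site-22 (1.0): use full 17 → 58 pallets to go.
Site-3 at 1.4: take all 10 pallets → 48 still needed.
Site-24 at 1.6: take all 3 pallets → 45 still needed.
Site-10 (1.7): use full 24 → 21 pallets to go.
Site-9 (2.5): take the remaining 21 → done.
Cost = 7×0.2 + 17×1.0 + 10×1.4 + 3×1.6 + 24×1.7 + 21×2.5 = 130.5.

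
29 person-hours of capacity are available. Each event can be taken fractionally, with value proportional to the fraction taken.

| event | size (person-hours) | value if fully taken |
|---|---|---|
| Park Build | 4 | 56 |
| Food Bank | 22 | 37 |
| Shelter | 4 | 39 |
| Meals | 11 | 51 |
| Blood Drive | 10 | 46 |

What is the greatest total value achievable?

Sort by value density: Park Build 56/4≈14, Shelter 39/4≈9.75, Meals 51/11≈4.64, Blood Drive 46/10≈4.6, Food Bank 37/22≈1.68.
All 4 person-hours of Park Build fit (value 56) → 25 remain.
All 4 person-hours of Shelter fit (value 39) → 21 remain.
Meals: take in full, 11 person-hours for value 51 → 10 left.
Take all of Blood Drive (10 person-hours, value 46) → 0 person-hours left.
Total value = 192.

192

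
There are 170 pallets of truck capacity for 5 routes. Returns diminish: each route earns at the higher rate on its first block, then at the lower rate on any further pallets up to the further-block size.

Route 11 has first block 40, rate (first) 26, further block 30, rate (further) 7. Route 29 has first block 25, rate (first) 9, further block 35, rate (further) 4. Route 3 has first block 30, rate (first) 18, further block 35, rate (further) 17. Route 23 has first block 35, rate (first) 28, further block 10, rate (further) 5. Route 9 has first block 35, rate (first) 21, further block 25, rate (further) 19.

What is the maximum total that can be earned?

3855

Treat each block as its own option and order by rate: Route 23/T1 28 > Route 11/T1 26 > Route 9/T1 21 > Route 9/T2 19 > Route 3/T1 18 > Route 3/T2 17 > Route 29/T1 9 > Route 11/T2 7 > Route 23/T2 5 > Route 29/T2 4.
Route 23/T1 (28): +35 ; 135 left.
Route 11/T1 (26): +40 ; 95 left.
Route 9/T1 (21): +35 ; 60 left.
Route 9 T2 at 19: fill all 25 ; 35 left.
Route 3 T1 at 18: fill all 30 ; 5 left.
5 remain; put them into Route 3 T2 at 17.
Total = 28×35 + 26×40 + 21×35 + 19×25 + 18×30 + 17×5 = 3855.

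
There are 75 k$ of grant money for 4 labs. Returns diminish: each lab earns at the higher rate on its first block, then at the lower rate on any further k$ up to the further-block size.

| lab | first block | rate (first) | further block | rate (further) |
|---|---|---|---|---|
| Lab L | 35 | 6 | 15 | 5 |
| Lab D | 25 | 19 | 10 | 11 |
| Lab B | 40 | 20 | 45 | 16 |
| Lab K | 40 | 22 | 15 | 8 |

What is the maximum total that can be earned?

Rank every tier by rate: Lab K/first 22 > Lab B/first 20 > Lab D/first 19 > Lab B/second 16 > Lab D/second 11 > Lab K/second 8 > Lab L/first 6 > Lab L/second 5.
Fill Lab K first block (40 at 22) — 35 left.
Lab B/first: +35 of 40 at 20; pool empty.
Total = 22×40 + 20×35 = 1580.

1580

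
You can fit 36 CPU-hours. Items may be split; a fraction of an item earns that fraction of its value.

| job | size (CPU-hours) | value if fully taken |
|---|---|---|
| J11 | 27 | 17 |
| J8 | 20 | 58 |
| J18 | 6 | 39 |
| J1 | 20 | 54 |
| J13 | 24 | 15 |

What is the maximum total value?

Best value per unit of size first: J18 39/6≈6.5, J8 58/20≈2.9, J1 54/20≈2.7, J11 17/27≈0.63, J13 15/24≈0.625.
J18: take in full, 6 CPU-hours for value 39 ; 30 left.
J8: take in full, 20 CPU-hours for value 58 ; 10 left.
Only 10 CPU-hours remain; take 10/20 of J1 for value 54×10/20 = 27.
Total value = 124.

124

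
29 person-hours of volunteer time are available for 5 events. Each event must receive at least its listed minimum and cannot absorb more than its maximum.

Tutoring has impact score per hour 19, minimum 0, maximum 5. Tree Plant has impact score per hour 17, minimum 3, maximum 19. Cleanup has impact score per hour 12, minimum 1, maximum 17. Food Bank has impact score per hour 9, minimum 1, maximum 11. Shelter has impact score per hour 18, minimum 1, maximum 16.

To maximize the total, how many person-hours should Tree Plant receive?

Meeting every minimum uses 0+3+1+1+1 = 6 person-hours, leaving 23.
Highest impact score per hour first: Tutoring 19 > Shelter 18 > Tree Plant 17 > Cleanup 12 > Food Bank 9.
Tutoring: +5 to 5 (cap) → 18 left.
Give Shelter 15 more to hit its cap of 16 → 3 left.
Tree Plant: +3 (room for 16) → 6. Pool exhausted.

6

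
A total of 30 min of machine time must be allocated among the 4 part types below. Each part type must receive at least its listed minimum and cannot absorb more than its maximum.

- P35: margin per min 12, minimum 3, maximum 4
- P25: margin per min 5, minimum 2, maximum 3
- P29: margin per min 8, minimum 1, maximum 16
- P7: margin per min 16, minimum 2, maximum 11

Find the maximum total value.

338

Meeting every minimum uses 3+2+1+2 = 8 min, leaving 22.
Highest margin per min first: P7 16 > P35 12 > P29 8 > P25 5.
P7 takes 9 more to reach its cap of 11 — 13 left.
P35: +1 to 4 (cap) — 12 left.
P29 has room for 15 more but only 12 remain, so it gets 13.
Total = 12×4 + 5×2 + 8×13 + 16×11 = 338.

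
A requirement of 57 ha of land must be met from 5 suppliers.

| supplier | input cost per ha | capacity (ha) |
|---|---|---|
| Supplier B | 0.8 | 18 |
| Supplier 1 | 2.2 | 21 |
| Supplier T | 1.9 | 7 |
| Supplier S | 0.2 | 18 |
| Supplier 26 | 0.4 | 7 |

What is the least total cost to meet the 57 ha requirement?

49.5

Use suppliers in increasing cost order.
Take 18 from Supplier S at 0.2 ; need 39 more.
Take 7 from Supplier 26 at 0.4 ; need 32 more.
Supplier B at 0.8: take all 18 ha ; 14 still needed.
Take 7 from Supplier T at 1.9 ; need 7 more.
Take 7 from Supplier 1 at 2.2 to finish.
Cost = 18×0.2 + 7×0.4 + 18×0.8 + 7×1.9 + 7×2.2 = 49.5.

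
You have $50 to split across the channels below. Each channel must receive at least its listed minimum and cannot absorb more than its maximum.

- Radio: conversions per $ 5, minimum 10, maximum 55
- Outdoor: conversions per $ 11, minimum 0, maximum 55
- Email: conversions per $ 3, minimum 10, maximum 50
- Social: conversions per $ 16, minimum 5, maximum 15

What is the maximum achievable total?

Meeting every minimum uses 10+0+10+5 = 25 $, leaving 25.
Highest conversions per $ first: Social 16 > Outdoor 11 > Radio 5 > Email 3.
Social: +10 to 15 (cap) — 15 left.
Only 15 left; Outdoor takes them to reach 15.
Total = 5×10 + 11×15 + 3×10 + 16×15 = 485.

485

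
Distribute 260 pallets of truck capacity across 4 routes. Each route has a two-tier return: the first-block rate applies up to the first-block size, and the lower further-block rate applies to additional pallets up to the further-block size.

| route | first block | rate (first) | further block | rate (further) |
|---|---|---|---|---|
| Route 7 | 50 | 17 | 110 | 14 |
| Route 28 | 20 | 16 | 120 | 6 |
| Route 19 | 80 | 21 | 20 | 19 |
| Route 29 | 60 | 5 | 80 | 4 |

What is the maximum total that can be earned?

Treat each block as its own option and order by rate: Route 19/tier1 21 > Route 19/tier2 19 > Route 7/tier1 17 > Route 28/tier1 16 > Route 7/tier2 14 > Route 28/tier2 6 > Route 29/tier1 5 > Route 29/tier2 4.
Route 19/tier1 (21): +80 ; 180 left.
Route 19 tier2 at 19: fill all 20 ; 160 left.
Route 7 tier1 at 17: fill all 50 ; 110 left.
Route 28 tier1 at 16: fill all 20 ; 90 left.
Route 7 tier2 at 14: only 90 left, fill 90.
Total = 21×80 + 19×20 + 17×50 + 16×20 + 14×90 = 4490.

4490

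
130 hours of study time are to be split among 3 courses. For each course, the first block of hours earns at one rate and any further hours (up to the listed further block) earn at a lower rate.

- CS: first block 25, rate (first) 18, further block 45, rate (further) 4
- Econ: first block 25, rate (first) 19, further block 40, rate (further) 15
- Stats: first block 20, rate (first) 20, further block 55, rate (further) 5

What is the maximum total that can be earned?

Rank every tier by rate: Stats/tier1 20 > Econ/tier1 19 > CS/tier1 18 > Econ/tier2 15 > Stats/tier2 5 > CS/tier2 4.
Stats/tier1 (20): +20 → 110 left.
Econ tier1 at 19: fill all 25 → 85 left.
Fill CS tier1 block (25 at 18) → 60 left.
Econ tier2 at 15: fill all 40 → 20 left.
Stats/tier2: +20 of 55 at 5; pool empty.
Total = 20×20 + 19×25 + 18×25 + 15×40 + 5×20 = 2025.

2025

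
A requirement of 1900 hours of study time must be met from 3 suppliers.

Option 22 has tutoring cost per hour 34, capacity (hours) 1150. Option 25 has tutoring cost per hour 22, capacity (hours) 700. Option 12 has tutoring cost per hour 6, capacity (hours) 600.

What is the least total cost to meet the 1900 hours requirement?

39400

Fill from the cheapest supplier first.
Option 12 (6): use full 600 → 1300 hours to go.
Option 25 at 22: take all 700 hours → 600 still needed.
Option 22 (34): take the remaining 600 → done.
Cost = 600×6 + 700×22 + 600×34 = 39400.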